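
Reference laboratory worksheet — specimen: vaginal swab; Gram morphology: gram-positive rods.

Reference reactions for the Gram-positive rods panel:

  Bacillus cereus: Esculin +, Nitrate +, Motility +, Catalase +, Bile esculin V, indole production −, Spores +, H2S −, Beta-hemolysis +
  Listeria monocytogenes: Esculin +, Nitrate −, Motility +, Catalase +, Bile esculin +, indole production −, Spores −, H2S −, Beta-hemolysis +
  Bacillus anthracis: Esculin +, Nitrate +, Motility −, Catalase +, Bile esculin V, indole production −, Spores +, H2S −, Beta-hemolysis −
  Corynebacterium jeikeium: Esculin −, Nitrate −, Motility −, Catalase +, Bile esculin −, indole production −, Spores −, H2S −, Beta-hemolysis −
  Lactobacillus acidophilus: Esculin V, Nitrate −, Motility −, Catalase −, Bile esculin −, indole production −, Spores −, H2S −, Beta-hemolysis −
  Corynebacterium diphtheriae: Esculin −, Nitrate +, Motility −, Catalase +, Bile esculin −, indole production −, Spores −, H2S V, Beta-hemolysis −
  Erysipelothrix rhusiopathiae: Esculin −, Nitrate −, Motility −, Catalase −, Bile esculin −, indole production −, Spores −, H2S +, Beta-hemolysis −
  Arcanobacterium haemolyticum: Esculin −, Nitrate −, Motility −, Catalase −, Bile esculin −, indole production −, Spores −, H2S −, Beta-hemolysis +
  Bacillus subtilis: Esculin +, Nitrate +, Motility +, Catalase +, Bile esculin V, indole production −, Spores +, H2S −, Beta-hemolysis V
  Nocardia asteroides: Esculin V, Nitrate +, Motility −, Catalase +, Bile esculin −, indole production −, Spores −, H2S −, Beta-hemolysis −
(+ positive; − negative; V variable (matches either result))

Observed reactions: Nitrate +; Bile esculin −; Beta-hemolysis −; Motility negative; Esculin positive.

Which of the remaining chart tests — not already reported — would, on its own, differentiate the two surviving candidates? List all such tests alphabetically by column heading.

Spores

Esculin +: excludes Corynebacterium jeikeium, Corynebacterium diphtheriae, Erysipelothrix rhusiopathiae, Arcanobacterium haemolyticum — 6 left.
Nitrate +: excludes Listeria monocytogenes, Lactobacillus acidophilus — 4 left.
Beta-hemolysis −: excludes Bacillus cereus — 3 left.
Bile esculin −: all 3 remaining candidates are consistent.
Motility −: excludes Bacillus subtilis — 2 left.
Two candidates remain: Bacillus anthracis and Nocardia asteroides.
  Catalase: + vs + — same for both, does not separate.
  indole production: − vs − — same for both, does not separate.
  Spores: Bacillus anthracis +, Nocardia asteroides − — discriminates.
  H2S: − vs − — same for both, does not separate.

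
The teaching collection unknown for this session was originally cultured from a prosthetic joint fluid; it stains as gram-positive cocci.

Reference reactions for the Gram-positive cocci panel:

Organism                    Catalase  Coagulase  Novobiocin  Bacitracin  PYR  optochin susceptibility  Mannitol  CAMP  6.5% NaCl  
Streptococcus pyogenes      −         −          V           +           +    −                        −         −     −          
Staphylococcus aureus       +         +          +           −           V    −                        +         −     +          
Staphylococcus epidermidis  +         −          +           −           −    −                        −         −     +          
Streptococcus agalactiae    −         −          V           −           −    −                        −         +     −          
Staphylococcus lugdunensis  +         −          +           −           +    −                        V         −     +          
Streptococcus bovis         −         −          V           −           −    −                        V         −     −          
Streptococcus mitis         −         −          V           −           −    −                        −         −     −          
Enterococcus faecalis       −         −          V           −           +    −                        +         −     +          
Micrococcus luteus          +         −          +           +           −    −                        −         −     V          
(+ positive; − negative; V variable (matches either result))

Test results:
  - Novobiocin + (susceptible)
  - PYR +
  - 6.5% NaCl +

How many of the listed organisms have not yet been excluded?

3

6.5% NaCl +: excludes Streptococcus pyogenes, Streptococcus agalactiae, Streptococcus bovis, Streptococcus mitis — 5 left.
PYR +: excludes Staphylococcus epidermidis, Micrococcus luteus — 3 left.
Novobiocin +: all 3 remaining candidates are consistent.
Still consistent: Enterococcus faecalis, Staphylococcus aureus, Staphylococcus lugdunensis.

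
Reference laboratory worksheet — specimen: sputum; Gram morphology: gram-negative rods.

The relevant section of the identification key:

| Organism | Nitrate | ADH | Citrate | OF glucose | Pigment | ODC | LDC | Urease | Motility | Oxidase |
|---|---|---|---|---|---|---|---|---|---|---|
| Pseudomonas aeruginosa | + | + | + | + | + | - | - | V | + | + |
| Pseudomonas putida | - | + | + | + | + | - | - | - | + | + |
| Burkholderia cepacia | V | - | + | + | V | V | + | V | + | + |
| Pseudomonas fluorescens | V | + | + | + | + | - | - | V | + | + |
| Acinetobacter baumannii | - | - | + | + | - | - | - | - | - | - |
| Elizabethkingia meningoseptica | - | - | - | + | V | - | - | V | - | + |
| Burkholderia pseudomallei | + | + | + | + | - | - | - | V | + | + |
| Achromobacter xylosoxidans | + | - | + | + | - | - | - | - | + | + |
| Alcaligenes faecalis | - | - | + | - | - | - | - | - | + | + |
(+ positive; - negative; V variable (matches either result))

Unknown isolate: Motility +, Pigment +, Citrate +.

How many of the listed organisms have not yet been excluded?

Citrate +: excludes Elizabethkingia meningoseptica — 8 left.
Pigment +: excludes Acinetobacter baumannii, Burkholderia pseudomallei, Achromobacter xylosoxidans, Alcaligenes faecalis — 4 left.
Motility +: all 4 remaining candidates are consistent.
Still consistent: Burkholderia cepacia, Pseudomonas aeruginosa, Pseudomonas fluorescens, Pseudomonas putida.

4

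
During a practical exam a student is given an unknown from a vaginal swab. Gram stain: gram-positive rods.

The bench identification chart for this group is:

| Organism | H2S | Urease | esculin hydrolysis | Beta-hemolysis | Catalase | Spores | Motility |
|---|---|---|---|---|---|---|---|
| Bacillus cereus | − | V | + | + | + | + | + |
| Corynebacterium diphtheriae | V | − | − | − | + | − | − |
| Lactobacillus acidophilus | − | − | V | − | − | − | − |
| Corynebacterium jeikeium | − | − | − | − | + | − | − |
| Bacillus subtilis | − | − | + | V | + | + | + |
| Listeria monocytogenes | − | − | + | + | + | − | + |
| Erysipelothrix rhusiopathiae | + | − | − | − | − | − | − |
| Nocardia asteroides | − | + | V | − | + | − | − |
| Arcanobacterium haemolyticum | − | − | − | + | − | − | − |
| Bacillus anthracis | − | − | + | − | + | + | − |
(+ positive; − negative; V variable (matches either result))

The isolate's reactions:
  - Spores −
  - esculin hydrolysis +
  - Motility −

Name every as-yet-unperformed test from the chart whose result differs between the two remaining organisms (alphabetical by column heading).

esculin hydrolysis +: excludes Corynebacterium diphtheriae, Corynebacterium jeikeium, Erysipelothrix rhusiopathiae, Arcanobacterium haemolyticum — 6 left.
Spores −: excludes Bacillus cereus, Bacillus subtilis, Bacillus anthracis — 3 left.
Motility −: excludes Listeria monocytogenes — 2 left.
Two candidates remain: Lactobacillus acidophilus and Nocardia asteroides.
  H2S: − vs − — same for both, does not separate.
  Urease: Lactobacillus acidophilus −, Nocardia asteroides + — discriminates.
  Beta-hemolysis: − vs − — same for both, does not separate.
  Catalase: Lactobacillus acidophilus −, Nocardia asteroides + — discriminates.

Catalase, Urease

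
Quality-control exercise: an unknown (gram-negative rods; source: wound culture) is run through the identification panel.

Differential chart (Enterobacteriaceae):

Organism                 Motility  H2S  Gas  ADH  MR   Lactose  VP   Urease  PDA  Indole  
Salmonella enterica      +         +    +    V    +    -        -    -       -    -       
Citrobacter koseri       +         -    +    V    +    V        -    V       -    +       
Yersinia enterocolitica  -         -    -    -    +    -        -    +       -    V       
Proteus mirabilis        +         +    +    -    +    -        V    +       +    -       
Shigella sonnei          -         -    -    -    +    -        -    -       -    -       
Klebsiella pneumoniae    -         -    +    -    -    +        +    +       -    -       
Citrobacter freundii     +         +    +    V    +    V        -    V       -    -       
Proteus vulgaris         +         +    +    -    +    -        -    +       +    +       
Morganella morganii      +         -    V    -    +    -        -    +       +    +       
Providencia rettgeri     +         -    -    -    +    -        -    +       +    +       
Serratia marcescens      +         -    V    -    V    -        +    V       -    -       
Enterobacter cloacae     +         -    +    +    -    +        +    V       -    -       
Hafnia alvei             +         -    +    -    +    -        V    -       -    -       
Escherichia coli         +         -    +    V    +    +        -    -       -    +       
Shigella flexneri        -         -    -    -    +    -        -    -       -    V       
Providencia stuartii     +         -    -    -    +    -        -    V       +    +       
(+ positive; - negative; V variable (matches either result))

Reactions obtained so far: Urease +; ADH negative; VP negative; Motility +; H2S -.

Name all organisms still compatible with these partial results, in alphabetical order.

VP -: excludes Klebsiella pneumoniae, Serratia marcescens, Enterobacter cloacae — 13 left.
ADH -: all 13 remaining candidates are consistent.
H2S -: excludes Salmonella enterica, Proteus mirabilis, Citrobacter freundii, Proteus vulgaris — 9 left.
Motility +: excludes Yersinia enterocolitica, Shigella sonnei, Shigella flexneri — 6 left.
Urease +: excludes Hafnia alvei, Escherichia coli — 4 left.

Citrobacter koseri, Morganella morganii, Providencia rettgeri, Providencia stuartii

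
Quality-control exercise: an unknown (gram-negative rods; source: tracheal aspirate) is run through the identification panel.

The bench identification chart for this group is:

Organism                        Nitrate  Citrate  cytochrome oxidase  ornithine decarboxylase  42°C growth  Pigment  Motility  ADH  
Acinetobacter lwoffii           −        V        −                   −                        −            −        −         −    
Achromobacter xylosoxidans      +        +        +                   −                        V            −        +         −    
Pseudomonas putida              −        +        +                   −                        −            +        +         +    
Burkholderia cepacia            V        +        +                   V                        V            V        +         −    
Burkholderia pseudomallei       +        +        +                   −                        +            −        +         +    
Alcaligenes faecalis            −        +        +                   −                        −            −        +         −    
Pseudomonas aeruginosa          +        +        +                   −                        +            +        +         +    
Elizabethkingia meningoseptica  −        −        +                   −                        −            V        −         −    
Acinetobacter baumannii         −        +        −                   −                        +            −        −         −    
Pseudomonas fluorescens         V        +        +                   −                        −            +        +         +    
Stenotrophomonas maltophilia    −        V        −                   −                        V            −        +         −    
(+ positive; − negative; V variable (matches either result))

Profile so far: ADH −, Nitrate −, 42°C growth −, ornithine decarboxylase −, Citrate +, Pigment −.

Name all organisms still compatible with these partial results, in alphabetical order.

Pigment −: excludes Pseudomonas putida, Pseudomonas aeruginosa, Pseudomonas fluorescens — 8 left.
42°C growth −: excludes Burkholderia pseudomallei, Acinetobacter baumannii — 6 left.
ornithine decarboxylase −: all 6 remaining candidates are consistent.
ADH −: all 6 remaining candidates are consistent.
Nitrate −: excludes Achromobacter xylosoxidans — 5 left.
Citrate +: excludes Elizabethkingia meningoseptica — 4 left.

Acinetobacter lwoffii, Alcaligenes faecalis, Burkholderia cepacia, Stenotrophomonas maltophilia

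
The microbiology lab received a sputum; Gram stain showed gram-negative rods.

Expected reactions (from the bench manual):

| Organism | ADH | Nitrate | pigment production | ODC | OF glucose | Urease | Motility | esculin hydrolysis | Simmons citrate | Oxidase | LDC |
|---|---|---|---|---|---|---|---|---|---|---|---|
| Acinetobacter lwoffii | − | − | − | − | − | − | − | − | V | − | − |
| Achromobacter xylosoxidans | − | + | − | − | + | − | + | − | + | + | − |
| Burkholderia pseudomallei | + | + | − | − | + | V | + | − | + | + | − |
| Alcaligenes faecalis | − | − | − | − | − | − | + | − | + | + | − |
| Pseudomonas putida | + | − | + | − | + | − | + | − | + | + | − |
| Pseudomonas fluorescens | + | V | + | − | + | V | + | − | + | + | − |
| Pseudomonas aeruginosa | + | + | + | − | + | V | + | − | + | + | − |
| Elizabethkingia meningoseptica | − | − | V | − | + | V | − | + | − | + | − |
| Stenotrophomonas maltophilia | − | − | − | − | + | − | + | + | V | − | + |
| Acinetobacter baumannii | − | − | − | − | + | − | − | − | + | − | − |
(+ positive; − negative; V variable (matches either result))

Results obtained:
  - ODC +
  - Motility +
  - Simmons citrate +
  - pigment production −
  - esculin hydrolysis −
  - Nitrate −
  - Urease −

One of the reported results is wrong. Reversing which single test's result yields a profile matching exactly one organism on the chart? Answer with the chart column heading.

ODC

As reported, no row in the chart matches all 7 reactions.
Reversing Nitrate → still no organism matches.
Reversing Motility → still no organism matches.
Reversing pigment production → still no organism matches.
Reversing Simmons citrate → still no organism matches.
Reversing esculin hydrolysis → still no organism matches.
Reversing Urease → still no organism matches.
Reversing ODC (to −) → unique match: Alcaligenes faecalis.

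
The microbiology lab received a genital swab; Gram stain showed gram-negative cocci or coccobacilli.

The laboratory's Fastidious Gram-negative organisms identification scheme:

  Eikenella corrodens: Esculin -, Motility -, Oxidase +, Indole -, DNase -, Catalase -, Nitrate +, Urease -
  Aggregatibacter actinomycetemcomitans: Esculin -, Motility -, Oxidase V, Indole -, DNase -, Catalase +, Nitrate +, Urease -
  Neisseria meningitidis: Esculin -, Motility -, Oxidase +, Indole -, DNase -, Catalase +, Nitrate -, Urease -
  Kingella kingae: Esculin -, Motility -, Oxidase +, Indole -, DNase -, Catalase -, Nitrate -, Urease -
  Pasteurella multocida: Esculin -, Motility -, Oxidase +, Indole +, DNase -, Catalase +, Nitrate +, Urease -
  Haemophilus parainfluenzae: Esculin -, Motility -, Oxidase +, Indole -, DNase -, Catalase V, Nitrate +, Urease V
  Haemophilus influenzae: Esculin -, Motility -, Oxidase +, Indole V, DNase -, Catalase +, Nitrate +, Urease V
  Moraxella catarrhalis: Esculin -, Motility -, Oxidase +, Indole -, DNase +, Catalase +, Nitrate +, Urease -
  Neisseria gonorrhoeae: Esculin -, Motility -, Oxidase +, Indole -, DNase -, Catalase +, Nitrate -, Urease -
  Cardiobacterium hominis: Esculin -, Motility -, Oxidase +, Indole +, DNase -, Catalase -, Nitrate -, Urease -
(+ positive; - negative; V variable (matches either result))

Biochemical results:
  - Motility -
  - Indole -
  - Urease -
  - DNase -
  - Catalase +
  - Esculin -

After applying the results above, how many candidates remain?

5

Catalase +: excludes Eikenella corrodens, Kingella kingae, Cardiobacterium hominis — 7 left.
Indole -: excludes Pasteurella multocida — 6 left.
Urease -: all 6 remaining candidates are consistent.
Esculin -: all 6 remaining candidates are consistent.
Motility -: all 6 remaining candidates are consistent.
DNase -: excludes Moraxella catarrhalis — 5 left.
Still consistent: Aggregatibacter actinomycetemcomitans, Haemophilus influenzae, Haemophilus parainfluenzae, Neisseria gonorrhoeae, Neisseria meningitidis.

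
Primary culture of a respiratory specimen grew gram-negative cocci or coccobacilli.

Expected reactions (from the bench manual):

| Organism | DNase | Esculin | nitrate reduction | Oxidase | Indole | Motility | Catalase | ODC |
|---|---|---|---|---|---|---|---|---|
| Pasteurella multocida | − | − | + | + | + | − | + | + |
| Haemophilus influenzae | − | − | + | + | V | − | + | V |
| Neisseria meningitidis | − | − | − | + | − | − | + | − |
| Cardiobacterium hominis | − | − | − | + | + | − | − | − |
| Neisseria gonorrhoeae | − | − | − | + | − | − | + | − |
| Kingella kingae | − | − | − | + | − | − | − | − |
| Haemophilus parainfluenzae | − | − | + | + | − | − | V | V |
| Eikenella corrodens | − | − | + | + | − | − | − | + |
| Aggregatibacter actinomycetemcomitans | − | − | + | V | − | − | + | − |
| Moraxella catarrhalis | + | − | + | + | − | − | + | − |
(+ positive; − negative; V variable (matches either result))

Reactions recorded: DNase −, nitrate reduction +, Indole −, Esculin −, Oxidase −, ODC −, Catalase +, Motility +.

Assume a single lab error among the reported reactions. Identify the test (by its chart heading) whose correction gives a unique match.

Motility

As reported, no row in the chart matches all 8 reactions.
Reversing Indole → still no organism matches.
Reversing Catalase → still no organism matches.
Reversing Esculin → still no organism matches.
Reversing nitrate reduction → still no organism matches.
Reversing Motility (to −) → unique match: Aggregatibacter actinomycetemcomitans.
Reversing ODC → still no organism matches.
Reversing Oxidase → still no organism matches.
Reversing DNase → still no organism matches.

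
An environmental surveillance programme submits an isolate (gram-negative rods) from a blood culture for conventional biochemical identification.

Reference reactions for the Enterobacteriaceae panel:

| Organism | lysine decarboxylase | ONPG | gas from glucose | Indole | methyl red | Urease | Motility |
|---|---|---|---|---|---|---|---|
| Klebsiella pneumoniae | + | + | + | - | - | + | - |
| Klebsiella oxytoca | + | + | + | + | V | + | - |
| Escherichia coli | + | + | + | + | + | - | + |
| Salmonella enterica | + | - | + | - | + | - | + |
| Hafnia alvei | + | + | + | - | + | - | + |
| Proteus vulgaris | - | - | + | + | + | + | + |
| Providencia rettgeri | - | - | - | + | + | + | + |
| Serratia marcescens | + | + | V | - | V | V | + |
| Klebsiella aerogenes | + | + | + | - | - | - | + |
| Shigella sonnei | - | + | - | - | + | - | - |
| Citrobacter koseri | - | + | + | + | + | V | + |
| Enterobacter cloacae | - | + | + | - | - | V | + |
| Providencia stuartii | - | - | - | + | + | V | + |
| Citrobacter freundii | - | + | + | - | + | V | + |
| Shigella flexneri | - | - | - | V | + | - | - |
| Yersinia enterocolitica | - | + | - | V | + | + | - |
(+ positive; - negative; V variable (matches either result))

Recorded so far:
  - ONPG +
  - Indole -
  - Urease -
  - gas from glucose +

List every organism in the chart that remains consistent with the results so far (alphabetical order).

Citrobacter freundii, Enterobacter cloacae, Hafnia alvei, Klebsiella aerogenes, Serratia marcescens

gas from glucose +: excludes 5 organisms — 11 left.
ONPG +: excludes Salmonella enterica, Proteus vulgaris — 9 left.
Indole -: excludes Klebsiella oxytoca, Escherichia coli, Citrobacter koseri — 6 left.
Urease -: excludes Klebsiella pneumoniae — 5 left.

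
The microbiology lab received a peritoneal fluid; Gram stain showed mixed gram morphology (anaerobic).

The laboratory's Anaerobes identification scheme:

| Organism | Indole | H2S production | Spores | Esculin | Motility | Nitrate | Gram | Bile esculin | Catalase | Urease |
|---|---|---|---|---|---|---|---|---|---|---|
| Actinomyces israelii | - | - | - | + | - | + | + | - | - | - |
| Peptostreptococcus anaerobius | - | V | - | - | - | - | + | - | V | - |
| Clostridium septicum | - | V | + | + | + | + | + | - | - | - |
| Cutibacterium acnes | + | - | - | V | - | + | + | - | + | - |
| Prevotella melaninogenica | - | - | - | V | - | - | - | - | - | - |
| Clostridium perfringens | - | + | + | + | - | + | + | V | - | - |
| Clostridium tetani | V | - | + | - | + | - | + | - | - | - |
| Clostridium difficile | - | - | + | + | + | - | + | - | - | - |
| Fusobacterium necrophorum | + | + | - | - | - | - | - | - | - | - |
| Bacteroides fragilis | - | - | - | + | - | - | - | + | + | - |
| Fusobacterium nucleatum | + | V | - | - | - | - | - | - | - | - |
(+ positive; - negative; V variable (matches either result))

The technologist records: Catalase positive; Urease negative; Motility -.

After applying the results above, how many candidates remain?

3

Catalase +: excludes 8 organisms — 3 left.
Urease -: all 3 remaining candidates are consistent.
Motility -: all 3 remaining candidates are consistent.
Still consistent: Bacteroides fragilis, Cutibacterium acnes, Peptostreptococcus anaerobius.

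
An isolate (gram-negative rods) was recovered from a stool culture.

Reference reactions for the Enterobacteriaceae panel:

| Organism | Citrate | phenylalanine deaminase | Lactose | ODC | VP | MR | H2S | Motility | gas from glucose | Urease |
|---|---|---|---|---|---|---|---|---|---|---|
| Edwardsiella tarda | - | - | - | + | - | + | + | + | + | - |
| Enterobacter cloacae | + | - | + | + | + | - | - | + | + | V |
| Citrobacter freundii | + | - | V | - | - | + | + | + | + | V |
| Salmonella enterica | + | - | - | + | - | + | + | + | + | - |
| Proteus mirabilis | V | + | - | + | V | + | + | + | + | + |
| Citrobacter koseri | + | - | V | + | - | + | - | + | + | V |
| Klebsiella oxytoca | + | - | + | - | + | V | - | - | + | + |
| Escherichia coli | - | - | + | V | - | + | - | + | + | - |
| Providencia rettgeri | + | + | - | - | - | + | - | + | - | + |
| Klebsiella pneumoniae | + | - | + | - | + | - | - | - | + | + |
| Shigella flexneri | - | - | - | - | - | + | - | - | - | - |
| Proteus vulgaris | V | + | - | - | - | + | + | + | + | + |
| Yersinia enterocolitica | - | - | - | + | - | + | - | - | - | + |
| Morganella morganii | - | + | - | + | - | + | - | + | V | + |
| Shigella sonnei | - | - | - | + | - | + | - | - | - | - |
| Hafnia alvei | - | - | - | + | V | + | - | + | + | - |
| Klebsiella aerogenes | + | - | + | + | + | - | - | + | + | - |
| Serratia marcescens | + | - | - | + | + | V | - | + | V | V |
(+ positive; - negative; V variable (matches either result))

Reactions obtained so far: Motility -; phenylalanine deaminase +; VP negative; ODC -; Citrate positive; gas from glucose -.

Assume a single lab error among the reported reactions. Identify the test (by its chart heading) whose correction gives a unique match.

As reported, no row in the chart matches all 6 reactions.
Reversing ODC → still no organism matches.
Reversing VP → still no organism matches.
Reversing Motility (to +) → unique match: Providencia rettgeri.
Reversing Citrate → still no organism matches.
Reversing gas from glucose → still no organism matches.
Reversing phenylalanine deaminase → still no organism matches.

Motility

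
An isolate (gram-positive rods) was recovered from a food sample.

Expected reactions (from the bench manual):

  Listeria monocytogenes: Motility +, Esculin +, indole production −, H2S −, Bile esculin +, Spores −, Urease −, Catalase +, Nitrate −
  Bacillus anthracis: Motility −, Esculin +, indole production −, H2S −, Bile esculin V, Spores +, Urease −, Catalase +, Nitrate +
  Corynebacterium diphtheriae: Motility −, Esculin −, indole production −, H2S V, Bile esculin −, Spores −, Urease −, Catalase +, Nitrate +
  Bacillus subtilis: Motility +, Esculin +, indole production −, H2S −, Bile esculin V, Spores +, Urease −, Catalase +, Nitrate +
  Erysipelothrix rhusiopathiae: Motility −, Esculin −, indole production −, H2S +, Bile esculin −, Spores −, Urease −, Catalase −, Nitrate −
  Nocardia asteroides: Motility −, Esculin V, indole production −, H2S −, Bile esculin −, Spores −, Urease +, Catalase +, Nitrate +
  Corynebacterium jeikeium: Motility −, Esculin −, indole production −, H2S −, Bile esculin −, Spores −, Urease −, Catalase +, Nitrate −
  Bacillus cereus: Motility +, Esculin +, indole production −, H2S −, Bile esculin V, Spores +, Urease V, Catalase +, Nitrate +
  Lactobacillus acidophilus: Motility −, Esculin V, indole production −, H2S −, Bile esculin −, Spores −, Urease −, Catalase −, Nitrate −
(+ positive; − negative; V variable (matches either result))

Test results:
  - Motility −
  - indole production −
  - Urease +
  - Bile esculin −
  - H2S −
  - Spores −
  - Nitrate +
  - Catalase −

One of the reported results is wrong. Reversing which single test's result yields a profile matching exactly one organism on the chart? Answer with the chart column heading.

Catalase

As reported, no row in the chart matches all 8 reactions.
Reversing Motility → still no organism matches.
Reversing Spores → still no organism matches.
Reversing Urease → still no organism matches.
Reversing Bile esculin → still no organism matches.
Reversing H2S → still no organism matches.
Reversing Catalase (to +) → unique match: Nocardia asteroides.
Reversing indole production → still no organism matches.
Reversing Nitrate → still no organism matches.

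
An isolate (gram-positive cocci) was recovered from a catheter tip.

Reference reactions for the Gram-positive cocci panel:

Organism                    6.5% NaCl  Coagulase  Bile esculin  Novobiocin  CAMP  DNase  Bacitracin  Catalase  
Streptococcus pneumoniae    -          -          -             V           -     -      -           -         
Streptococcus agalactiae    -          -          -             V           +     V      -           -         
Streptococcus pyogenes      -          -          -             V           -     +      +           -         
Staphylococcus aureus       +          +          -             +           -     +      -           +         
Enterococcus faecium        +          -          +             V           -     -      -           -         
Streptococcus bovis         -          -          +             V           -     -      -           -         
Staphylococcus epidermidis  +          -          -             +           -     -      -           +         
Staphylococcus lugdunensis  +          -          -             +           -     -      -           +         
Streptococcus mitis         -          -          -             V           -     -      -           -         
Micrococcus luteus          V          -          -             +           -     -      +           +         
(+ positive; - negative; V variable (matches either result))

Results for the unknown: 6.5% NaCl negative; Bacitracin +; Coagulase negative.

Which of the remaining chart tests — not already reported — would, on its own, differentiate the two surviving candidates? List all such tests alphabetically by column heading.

6.5% NaCl -: excludes Staphylococcus aureus, Enterococcus faecium, Staphylococcus epidermidis, Staphylococcus lugdunensis — 6 left.
Bacitracin +: excludes Streptococcus pneumoniae, Streptococcus agalactiae, Streptococcus bovis, Streptococcus mitis — 2 left.
Coagulase -: all 2 remaining candidates are consistent.
Two candidates remain: Micrococcus luteus and Streptococcus pyogenes.
  Bile esculin: - vs - — same for both, does not separate.
  Novobiocin: + vs V — variable for at least one, does not separate.
  CAMP: - vs - — same for both, does not separate.
  DNase: Micrococcus luteus -, Streptococcus pyogenes + — discriminates.
  Catalase: Micrococcus luteus +, Streptococcus pyogenes - — discriminates.

Catalase, DNase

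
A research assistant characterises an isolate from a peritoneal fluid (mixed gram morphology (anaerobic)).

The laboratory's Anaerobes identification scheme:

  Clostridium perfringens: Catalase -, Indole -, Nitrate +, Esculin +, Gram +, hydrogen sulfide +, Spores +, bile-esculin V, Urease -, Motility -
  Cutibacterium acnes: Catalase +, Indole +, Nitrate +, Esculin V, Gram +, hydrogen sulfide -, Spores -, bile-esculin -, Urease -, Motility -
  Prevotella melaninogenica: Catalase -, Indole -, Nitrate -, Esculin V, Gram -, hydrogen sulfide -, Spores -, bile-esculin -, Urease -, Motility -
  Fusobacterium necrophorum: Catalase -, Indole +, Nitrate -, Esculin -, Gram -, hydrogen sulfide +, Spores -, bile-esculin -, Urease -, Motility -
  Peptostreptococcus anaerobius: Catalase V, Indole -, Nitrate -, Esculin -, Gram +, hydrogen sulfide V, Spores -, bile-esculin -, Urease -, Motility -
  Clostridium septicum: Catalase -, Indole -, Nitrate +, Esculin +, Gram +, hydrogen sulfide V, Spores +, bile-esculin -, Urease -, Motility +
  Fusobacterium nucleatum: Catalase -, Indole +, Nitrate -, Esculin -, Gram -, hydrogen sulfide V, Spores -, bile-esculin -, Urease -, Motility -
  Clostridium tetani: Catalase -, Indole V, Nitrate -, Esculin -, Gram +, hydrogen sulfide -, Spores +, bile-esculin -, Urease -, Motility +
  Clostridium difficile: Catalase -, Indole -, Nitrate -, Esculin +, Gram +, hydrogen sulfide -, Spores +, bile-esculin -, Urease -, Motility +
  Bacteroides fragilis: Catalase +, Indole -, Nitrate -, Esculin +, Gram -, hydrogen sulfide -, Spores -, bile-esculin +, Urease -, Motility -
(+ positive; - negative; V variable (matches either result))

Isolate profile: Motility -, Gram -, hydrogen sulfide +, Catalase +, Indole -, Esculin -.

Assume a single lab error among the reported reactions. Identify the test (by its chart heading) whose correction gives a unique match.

As reported, no row in the chart matches all 6 reactions.
Reversing Esculin → still no organism matches.
Reversing Motility → still no organism matches.
Reversing hydrogen sulfide → still no organism matches.
Reversing Catalase → still no organism matches.
Reversing Indole → still no organism matches.
Reversing Gram (to +) → unique match: Peptostreptococcus anaerobius.

Gram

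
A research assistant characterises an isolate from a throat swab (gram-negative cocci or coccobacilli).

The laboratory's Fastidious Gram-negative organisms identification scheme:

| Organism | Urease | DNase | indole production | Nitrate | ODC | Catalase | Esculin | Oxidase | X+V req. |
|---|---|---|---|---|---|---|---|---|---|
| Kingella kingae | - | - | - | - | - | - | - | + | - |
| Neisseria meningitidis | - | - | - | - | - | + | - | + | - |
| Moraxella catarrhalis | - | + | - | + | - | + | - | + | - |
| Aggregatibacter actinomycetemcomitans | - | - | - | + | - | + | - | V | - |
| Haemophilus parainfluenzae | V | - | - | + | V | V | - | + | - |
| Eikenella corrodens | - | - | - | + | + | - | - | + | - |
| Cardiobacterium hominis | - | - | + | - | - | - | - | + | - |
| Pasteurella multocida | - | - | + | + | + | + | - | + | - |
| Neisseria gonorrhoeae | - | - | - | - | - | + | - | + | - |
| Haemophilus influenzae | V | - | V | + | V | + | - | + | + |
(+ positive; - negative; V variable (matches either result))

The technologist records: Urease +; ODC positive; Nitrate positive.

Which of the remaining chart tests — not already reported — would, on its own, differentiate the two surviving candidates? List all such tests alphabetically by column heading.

ODC +: excludes 6 organisms — 4 left.
Urease +: excludes Eikenella corrodens, Pasteurella multocida — 2 left.
Nitrate +: all 2 remaining candidates are consistent.
Two candidates remain: Haemophilus influenzae and Haemophilus parainfluenzae.
  DNase: - vs - — same for both, does not separate.
  indole production: V vs - — variable for at least one, does not separate.
  Catalase: + vs V — variable for at least one, does not separate.
  Esculin: - vs - — same for both, does not separate.
  Oxidase: + vs + — same for both, does not separate.
  X+V req.: Haemophilus influenzae +, Haemophilus parainfluenzae - — discriminates.

X+V req.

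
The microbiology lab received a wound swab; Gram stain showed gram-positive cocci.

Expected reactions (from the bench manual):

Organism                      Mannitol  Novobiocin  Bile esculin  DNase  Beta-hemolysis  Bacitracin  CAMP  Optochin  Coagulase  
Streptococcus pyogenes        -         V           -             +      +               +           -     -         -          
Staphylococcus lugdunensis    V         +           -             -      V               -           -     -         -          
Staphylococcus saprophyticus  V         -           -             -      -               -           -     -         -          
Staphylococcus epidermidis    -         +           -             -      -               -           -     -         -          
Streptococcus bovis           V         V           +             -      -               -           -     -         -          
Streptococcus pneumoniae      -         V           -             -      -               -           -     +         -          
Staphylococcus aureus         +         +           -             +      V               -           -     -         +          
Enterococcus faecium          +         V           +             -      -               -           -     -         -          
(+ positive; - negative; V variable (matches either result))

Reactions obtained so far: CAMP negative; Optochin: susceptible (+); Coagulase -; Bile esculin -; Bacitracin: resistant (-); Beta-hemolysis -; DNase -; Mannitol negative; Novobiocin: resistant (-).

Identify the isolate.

Bacitracin -: excludes Streptococcus pyogenes — 7 left.
Bile esculin -: excludes Streptococcus bovis, Enterococcus faecium — 5 left.
Optochin +: excludes Staphylococcus lugdunensis, Staphylococcus saprophyticus, Staphylococcus epidermidis, Staphylococcus aureus — 1 left.
Novobiocin -: the one remaining candidate is consistent.
Beta-hemolysis -: the one remaining candidate is consistent.
Mannitol -: the one remaining candidate is consistent.
CAMP -: the one remaining candidate is consistent.
DNase -: the one remaining candidate is consistent.
Coagulase -: the one remaining candidate is consistent.

Streptococcus pneumoniae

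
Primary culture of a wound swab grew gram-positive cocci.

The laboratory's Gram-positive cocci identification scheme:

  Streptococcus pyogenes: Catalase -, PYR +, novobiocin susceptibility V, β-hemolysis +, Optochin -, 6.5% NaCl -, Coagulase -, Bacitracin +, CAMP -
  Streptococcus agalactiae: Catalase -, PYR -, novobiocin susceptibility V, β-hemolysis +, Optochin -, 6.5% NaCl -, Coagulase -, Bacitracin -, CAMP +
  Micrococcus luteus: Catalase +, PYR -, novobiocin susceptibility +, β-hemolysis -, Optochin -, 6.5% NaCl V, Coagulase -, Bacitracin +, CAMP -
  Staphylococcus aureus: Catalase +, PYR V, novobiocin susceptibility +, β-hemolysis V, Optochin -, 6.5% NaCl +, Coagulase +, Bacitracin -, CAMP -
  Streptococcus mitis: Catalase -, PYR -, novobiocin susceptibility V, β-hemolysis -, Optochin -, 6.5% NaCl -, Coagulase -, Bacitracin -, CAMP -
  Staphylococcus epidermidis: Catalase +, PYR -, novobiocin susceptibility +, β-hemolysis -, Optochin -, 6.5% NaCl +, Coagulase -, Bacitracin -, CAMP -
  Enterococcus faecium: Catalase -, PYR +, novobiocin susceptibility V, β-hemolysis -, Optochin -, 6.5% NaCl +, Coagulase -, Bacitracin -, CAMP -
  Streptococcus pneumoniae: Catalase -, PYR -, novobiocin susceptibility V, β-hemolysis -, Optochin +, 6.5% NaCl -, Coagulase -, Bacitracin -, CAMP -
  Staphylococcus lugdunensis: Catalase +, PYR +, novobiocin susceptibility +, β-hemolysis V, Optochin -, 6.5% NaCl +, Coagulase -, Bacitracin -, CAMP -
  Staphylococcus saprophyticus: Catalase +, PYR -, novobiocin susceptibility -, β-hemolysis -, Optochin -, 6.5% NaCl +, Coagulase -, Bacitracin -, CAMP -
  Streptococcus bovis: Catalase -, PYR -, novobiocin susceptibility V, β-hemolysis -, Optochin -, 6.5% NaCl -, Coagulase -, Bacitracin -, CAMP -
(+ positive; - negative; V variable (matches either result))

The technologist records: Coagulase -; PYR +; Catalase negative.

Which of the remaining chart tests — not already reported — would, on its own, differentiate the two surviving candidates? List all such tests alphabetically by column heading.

PYR +: excludes 7 organisms — 4 left.
Coagulase -: excludes Staphylococcus aureus — 3 left.
Catalase -: excludes Staphylococcus lugdunensis — 2 left.
Two candidates remain: Enterococcus faecium and Streptococcus pyogenes.
  novobiocin susceptibility: V vs V — variable for at least one, does not separate.
  β-hemolysis: Enterococcus faecium -, Streptococcus pyogenes + — discriminates.
  Optochin: - vs - — same for both, does not separate.
  6.5% NaCl: Enterococcus faecium +, Streptococcus pyogenes - — discriminates.
  Bacitracin: Enterococcus faecium -, Streptococcus pyogenes + — discriminates.
  CAMP: - vs - — same for both, does not separate.

6.5% NaCl, Bacitracin, β-hemolysis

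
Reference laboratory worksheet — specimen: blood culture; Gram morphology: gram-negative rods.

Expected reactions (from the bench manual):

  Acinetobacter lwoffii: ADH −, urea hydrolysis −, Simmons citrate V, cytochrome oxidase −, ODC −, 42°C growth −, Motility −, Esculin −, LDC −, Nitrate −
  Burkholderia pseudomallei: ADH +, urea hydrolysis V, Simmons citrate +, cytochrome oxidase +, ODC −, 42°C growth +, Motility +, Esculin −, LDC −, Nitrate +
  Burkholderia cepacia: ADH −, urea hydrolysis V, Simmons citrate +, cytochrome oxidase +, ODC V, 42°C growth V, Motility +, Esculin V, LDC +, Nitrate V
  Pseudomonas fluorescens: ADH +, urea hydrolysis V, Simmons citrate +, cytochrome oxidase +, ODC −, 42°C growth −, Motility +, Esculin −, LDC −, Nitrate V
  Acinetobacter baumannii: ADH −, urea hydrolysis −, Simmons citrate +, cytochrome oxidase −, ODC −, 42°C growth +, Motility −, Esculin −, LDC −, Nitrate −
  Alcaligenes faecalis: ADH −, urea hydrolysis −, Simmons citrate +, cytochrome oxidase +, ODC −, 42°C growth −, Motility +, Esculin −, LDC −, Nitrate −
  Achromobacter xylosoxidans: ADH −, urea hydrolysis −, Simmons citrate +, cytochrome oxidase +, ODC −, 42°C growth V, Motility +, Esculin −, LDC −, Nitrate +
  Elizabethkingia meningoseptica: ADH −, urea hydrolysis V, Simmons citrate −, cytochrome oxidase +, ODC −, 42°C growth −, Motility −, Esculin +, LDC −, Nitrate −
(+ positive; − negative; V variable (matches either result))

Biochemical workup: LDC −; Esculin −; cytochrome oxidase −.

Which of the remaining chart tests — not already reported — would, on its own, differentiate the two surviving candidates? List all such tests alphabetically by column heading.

42°C growth

cytochrome oxidase −: excludes 6 organisms — 2 left.
LDC −: all 2 remaining candidates are consistent.
Esculin −: all 2 remaining candidates are consistent.
Two candidates remain: Acinetobacter baumannii and Acinetobacter lwoffii.
  ADH: − vs − — same for both, does not separate.
  urea hydrolysis: − vs − — same for both, does not separate.
  Simmons citrate: + vs V — variable for at least one, does not separate.
  ODC: − vs − — same for both, does not separate.
  42°C growth: Acinetobacter baumannii +, Acinetobacter lwoffii − — discriminates.
  Motility: − vs − — same for both, does not separate.
  Nitrate: − vs − — same for both, does not separate.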